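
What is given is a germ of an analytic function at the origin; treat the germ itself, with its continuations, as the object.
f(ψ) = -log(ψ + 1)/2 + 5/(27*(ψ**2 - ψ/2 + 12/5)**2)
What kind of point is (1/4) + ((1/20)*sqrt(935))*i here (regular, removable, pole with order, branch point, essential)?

The denominator factor ψ**2 - ψ/2 + 12/5 vanishes at (1/4) + ((1/20)*sqrt(935))*i and appears to the power 2; the numerator there equals 5/27, nonzero, and no other factor vanishes.
The branch terms are analytic at this point.
Hence a pole whose order is the multiplicity, 2.

The point is a pole of order 2.


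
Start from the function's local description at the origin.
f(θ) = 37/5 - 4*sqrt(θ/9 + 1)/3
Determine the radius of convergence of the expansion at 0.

The radius of convergence is 9.

Branch term (-4/3)*sqrt(1 - θ/(-9)): its argument vanishes at θ = -9, a square-root branch point, modulus 9.
The radius of convergence is the smallest modulus among the singular points: 9.


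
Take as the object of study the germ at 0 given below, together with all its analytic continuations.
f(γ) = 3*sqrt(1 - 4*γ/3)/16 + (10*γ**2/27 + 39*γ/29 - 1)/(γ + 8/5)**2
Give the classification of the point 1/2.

Denominator factors: γ + 8/5 = 21/10 at γ = 1/2 — none vanishes.
Branch term sqrt(1 - γ/(3/4)): argument at 1/2 is 1/3, nonzero, so 1/2 is not its branch point (a point on a principal cut is still regular for the continued germ).
So the germ continues analytically to 1/2.

The point is a regular point.


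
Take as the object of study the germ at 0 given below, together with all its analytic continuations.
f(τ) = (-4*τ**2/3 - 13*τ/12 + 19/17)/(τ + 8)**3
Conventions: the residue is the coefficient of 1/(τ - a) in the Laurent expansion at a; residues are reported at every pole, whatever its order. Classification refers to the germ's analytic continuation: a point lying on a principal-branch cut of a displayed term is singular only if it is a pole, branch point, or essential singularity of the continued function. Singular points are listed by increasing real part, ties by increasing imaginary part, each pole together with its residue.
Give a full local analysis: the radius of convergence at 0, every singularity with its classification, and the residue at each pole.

Radius of convergence at 0: 8.
At -8: a pole of order 3; residue -4/3.

Denominator factor (τ + 8)^3: pole of order 3 at -8, modulus 8.
The radius of convergence is the smallest modulus among the singular points: 8.
At the order-3 pole -8 set g(τ) = (τ - (-8))^3*f(τ) = -4*τ**2/3 - 13*τ/12 + 19/17.
Order-3 pole: residue = g''(a)/2; g''(-8) = -8/3, so the residue is -4/3.


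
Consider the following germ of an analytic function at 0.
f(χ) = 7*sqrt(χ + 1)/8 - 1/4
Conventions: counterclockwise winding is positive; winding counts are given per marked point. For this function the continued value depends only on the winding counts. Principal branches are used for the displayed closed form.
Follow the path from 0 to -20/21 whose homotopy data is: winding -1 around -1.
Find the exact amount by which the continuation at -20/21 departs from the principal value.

The rational part is single-valued and drops out of the difference; each branch term changes only by its own monodromy.
(7/8)*sqrt(1 - χ/(-1)): winding -1 is odd, the square root flips sign, contributing -2*(7/8)*sqrt(1 - (-20/21)/(-1)) = -2*(7/8)*sqrt(1/21) = -(1/12)*sqrt(21).
Summing the contributions at χ = -20/21 gives -(1/12)*sqrt(21).

Continued minus principal equals -(1/12)*sqrt(21).


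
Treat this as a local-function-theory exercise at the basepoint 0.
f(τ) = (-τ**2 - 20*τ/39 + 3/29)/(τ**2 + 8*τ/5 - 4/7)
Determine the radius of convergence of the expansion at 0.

Denominator factor (τ**2 + 8*τ/5 - 4/7): discriminant 848/175, real irrational roots -4/5 + (2/35)*sqrt(371) and -4/5 - (2/35)*sqrt(371); poles of order 1, moduli -4/5 + (2/35)*sqrt(371) and 4/5 + (2/35)*sqrt(371).
The radius of convergence is the smallest modulus among the singular points: -4/5 + (2/35)*sqrt(371).

The radius of convergence is -4/5 + (2/35)*sqrt(371).


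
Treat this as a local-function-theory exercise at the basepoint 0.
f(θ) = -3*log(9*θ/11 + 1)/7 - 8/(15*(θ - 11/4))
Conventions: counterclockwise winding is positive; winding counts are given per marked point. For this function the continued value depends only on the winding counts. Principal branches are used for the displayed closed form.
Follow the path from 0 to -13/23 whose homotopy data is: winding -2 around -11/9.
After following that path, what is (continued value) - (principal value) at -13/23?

Continued minus principal equals (12/7)*pi*i.

The rational part is single-valued and drops out of the difference; each branch term changes only by its own monodromy.
(-3/7)*log(1 - θ/(-11/9)): each positive loop around -11/9 adds 2*pi*i to the log, so winding -2 contributes (-3/7)*(-2)*2*pi*i = (12/7)*pi*i.
Summing the contributions at θ = -13/23 gives (12/7)*pi*i.


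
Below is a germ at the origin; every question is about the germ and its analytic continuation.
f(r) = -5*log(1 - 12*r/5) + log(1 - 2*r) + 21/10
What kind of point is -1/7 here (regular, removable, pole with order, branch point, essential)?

The point is a regular point.

There is no denominator, hence no pole anywhere.
Branch term log(1 - r/(5/12)): argument at -1/7 is 47/35, nonzero, so -1/7 is not its branch point (a point on a principal cut is still regular for the continued germ).
Branch term log(1 - r/(1/2)): argument at -1/7 is 9/7, nonzero, so -1/7 is not its branch point (a point on a principal cut is still regular for the continued germ).
So the germ continues analytically to -1/7.


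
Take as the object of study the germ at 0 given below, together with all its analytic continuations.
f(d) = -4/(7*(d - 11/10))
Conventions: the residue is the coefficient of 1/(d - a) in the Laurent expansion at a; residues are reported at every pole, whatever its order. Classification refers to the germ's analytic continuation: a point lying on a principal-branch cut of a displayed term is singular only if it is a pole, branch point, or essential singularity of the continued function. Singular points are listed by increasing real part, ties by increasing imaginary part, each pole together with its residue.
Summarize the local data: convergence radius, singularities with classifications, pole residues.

Radius of convergence at 0: 11/10.
At 11/10: a pole of order 1; residue -4/7.

Denominator factor (d - 11/10): pole of order 1 at 11/10, modulus 11/10.
The radius of convergence is the smallest modulus among the singular points: 11/10.
At the order-1 pole 11/10 set g(d) = (d - (11/10))*f(d) = -4/7.
Simple pole: residue = g(a) at a = 11/10, which is -4/7.


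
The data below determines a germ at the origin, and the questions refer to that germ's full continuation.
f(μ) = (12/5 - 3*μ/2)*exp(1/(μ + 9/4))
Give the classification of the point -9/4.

The point is an essential singularity.

The exponent 1/(μ - (-9/4)) has a pole at -9/4, so exp(1/(μ - (-9/4))) takes every nonzero value near it: an essential singularity (not a pole of any order).


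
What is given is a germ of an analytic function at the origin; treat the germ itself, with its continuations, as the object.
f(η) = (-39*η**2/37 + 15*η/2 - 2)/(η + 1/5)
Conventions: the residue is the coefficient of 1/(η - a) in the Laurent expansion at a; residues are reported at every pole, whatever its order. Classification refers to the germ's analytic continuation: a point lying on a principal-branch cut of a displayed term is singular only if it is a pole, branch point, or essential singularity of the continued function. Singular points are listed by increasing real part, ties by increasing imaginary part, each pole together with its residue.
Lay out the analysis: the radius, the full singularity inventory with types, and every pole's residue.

Denominator factor (η + 1/5): pole of order 1 at -1/5, modulus 1/5.
The radius of convergence is the smallest modulus among the singular points: 1/5.
At the order-1 pole -1/5 set g(η) = (η - (-1/5))*f(η) = -39*η**2/37 + 15*η/2 - 2.
Simple pole: residue = g(a) at a = -1/5, which is -6553/1850.

Radius of convergence at 0: 1/5.
At -1/5: a pole of order 1; residue -6553/1850.


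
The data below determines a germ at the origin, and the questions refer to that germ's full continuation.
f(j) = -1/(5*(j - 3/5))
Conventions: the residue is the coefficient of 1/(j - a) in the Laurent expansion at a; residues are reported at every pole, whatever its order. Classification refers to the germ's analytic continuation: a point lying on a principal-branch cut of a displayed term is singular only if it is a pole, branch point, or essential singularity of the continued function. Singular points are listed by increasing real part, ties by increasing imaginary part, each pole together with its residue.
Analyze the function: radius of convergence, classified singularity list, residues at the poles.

Radius of convergence at 0: 3/5.
At 3/5: a pole of order 1; residue -1/5.

Denominator factor (j - 3/5): pole of order 1 at 3/5, modulus 3/5.
The radius of convergence is the smallest modulus among the singular points: 3/5.
At the order-1 pole 3/5 set g(j) = (j - (3/5))*f(j) = -1/5.
Simple pole: residue = g(a) at a = 3/5, which is -1/5.


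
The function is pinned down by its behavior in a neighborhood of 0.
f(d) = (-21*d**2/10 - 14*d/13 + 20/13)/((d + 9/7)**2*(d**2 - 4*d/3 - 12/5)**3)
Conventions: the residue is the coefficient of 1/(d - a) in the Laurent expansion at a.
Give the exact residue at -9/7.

The residue is -8076603850/3154956561.


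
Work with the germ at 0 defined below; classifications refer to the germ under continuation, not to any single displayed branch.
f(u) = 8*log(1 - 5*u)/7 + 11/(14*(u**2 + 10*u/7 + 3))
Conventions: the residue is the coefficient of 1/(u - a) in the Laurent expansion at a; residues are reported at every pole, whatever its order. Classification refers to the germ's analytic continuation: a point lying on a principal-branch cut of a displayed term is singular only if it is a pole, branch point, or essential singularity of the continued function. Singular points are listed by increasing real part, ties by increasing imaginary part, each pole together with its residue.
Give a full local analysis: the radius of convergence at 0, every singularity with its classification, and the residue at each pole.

Radius of convergence at 0: 1/5.
At (-5/7) - ((1/7)*sqrt(122))*i: a pole of order 1; residue ((11/488)*sqrt(122))*i.
At (-5/7) + ((1/7)*sqrt(122))*i: a pole of order 1; residue -((11/488)*sqrt(122))*i.
At 1/5: a logarithmic branch point.

Denominator factor (u**2 + 10*u/7 + 3): discriminant -488/49, complex-conjugate roots (-5/7) + ((1/7)*sqrt(122))*i and (-5/7) - ((1/7)*sqrt(122))*i; poles of order 1, moduli sqrt(3) and sqrt(3).
Branch term (8/7)*log(1 - u/(1/5)): its argument vanishes at u = 1/5, a logarithmic branch point, modulus 1/5.
The radius of convergence is the smallest modulus among the singular points: 1/5.
The branch term is analytic at (-5/7) - ((1/7)*sqrt(122))*i and contributes nothing to the residue; only the rational part matters.
The factor u**2 + 10*u/7 + 3 splits as (u - a)(u - a') with a = (-5/7) - ((1/7)*sqrt(122))*i, a' = (-5/7) + ((1/7)*sqrt(122))*i. At the order-1 pole a set g(u) = (u - a)*(rational part) = [11/14] / (u - a').
Simple pole: residue = g(a) at a = (-5/7) - ((1/7)*sqrt(122))*i, which is ((11/488)*sqrt(122))*i.
The branch term is analytic at (-5/7) + ((1/7)*sqrt(122))*i and contributes nothing to the residue; only the rational part matters.
The factor u**2 + 10*u/7 + 3 splits as (u - a)(u - a') with a = (-5/7) + ((1/7)*sqrt(122))*i, a' = (-5/7) - ((1/7)*sqrt(122))*i. At the order-1 pole a set g(u) = (u - a)*(rational part) = [11/14] / (u - a').
Simple pole: residue = g(a) at a = (-5/7) + ((1/7)*sqrt(122))*i, which is -((11/488)*sqrt(122))*i.
List the singular points by increasing real part (a conjugate pair: the negative imaginary part first).


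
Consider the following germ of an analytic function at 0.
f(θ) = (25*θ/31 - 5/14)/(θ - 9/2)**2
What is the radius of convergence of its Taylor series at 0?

The radius of convergence is 9/2.

Denominator factor (θ - 9/2)^2: pole of order 2 at 9/2, modulus 9/2.
The radius of convergence is the smallest modulus among the singular points: 9/2.


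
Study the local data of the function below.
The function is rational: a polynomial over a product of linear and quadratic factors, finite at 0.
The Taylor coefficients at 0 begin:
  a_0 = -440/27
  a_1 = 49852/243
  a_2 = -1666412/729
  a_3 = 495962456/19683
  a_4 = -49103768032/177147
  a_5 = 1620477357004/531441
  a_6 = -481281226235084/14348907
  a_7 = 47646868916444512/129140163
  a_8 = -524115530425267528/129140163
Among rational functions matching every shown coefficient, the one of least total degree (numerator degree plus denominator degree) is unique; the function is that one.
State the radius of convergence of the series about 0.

No rational of total degree below 7 reproduces all 9 coefficients; solving the [2/5] Pade equations on them gives f(ω) = (-ω**2 + 9*ω/4 - 5/6)/((ω + 1/11)*(ω**2 + 5*ω/12 - 3/4)**2), whose expansion matches every shown term.
Denominator factor (ω + 1/11): pole of order 1 at -1/11, modulus 1/11.
Denominator factor (ω**2 + 5*ω/12 - 3/4)^2: discriminant 457/144, real irrational roots -5/24 + (1/24)*sqrt(457) and -5/24 - (1/24)*sqrt(457); poles of order 2, moduli -5/24 + (1/24)*sqrt(457) and 5/24 + (1/24)*sqrt(457).
The radius of convergence is the smallest modulus among the singular points: 1/11.

The radius of convergence is 1/11.


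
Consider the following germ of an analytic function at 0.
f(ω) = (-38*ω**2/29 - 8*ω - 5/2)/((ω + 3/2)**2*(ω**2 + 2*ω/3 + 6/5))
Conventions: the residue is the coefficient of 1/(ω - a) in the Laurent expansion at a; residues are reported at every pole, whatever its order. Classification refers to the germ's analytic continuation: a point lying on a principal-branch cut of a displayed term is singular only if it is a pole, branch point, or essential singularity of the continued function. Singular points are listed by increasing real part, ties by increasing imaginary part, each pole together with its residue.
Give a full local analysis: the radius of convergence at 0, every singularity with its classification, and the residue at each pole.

Radius of convergence at 0: (1/5)*sqrt(30).
At -3/2: a pole of order 2; residue 26440/29841.
At (-1/3) - ((7/15)*sqrt(5))*i: a pole of order 1; residue (-13220/29841) - ((18869/29841)*sqrt(5))*i.
At (-1/3) + ((7/15)*sqrt(5))*i: a pole of order 1; residue (-13220/29841) + ((18869/29841)*sqrt(5))*i.


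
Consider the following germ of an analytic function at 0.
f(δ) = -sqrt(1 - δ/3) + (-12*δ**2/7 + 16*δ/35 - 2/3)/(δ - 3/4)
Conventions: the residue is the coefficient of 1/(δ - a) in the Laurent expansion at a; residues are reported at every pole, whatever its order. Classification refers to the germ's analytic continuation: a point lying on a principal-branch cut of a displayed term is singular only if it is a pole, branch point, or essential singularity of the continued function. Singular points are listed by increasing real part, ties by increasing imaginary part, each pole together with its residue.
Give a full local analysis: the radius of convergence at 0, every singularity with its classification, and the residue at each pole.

Radius of convergence at 0: 3/4.
At 3/4: a pole of order 1; residue -541/420.
At 3: an algebraic (square-root) branch point.

Denominator factor (δ - 3/4): pole of order 1 at 3/4, modulus 3/4.
Branch term (-1)*sqrt(1 - δ/(3)): its argument vanishes at δ = 3, a square-root branch point, modulus 3.
The radius of convergence is the smallest modulus among the singular points: 3/4.
The branch term is analytic at 3/4 and contributes nothing to the residue; only the rational part matters.
At the order-1 pole 3/4 set g(δ) = (δ - (3/4))*(rational part) = -12*δ**2/7 + 16*δ/35 - 2/3.
Simple pole: residue = g(a) at a = 3/4, which is -541/420.
List the singular points by increasing real part (a conjugate pair: the negative imaginary part first).


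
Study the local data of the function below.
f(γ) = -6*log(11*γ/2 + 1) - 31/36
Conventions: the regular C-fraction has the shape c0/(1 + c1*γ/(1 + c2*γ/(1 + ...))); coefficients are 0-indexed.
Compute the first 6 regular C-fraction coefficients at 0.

The regular C-fraction coefficients are [-31/36, -1188/31, 5093/124, 341/5556, 7469/2778, 5093/6790].

Taylor coefficients (expand at 0): a_0 = -31/36, a_1 = -33, a_2 = 363/4, a_3 = -1331/4, a_4 = 43923/32, a_5 = -483153/80.
c0 = a_0 = -31/36. Peel one level at a time: if S = 1 + c*γ/S' with S'(0) = 1, then c is the γ-coefficient of S and S' = c*γ/(S - 1).
S_1 = c0/f = 1 + (-1188/31)*γ + (1512621/961)*γ^2 + ...; c1 = -1188/31.
S_2 = c1*γ/(S_1 - 1) = 1 + (5093/124)*γ + (-121/48)*γ^2 + ...; c2 = 5093/124.
S_3 = c2*γ/(S_2 - 1) = 1 + (341/5556)*γ + (-2546929/15434568)*γ^2 + ...; c3 = 341/5556.
S_4 = c3*γ/(S_3 - 1) = 1 + (7469/2778)*γ + (-121/60)*γ^2 + ...; c4 = 7469/2778.
S_5 = c4*γ/(S_4 - 1) = 1 + (5093/6790)*γ + ...; c5 = 5093/6790.


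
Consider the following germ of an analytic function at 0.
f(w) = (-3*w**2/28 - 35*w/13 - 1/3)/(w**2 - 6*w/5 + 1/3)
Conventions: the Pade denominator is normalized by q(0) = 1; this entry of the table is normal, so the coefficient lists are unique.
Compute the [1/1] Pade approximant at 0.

Taylor coefficients needed (expand at 0): a_0 = -1, a_1 = -759/65, a_2 = -358161/9100.
Write the denominator as Q(w) = 1 + q1*w. Requiring Q*f - P = O(w^3) with deg P <= 1 kills the coefficients of w^2..w^2 in Q*f:
  w^2: a_2 + q1*a_1 = 0, i.e. -358161/9100 + (-759/65)*q1 = 0.
Solving this linear system: q1 = -119387/35420.
The numerator is Q*f truncated at degree 1: P0 = a_0 = -1; P1 = a_1 + q1*a_0 = -764945/92092.

The Pade approximant has numerator coefficients [-1, -764945/92092]; denominator coefficients [1, -119387/35420].


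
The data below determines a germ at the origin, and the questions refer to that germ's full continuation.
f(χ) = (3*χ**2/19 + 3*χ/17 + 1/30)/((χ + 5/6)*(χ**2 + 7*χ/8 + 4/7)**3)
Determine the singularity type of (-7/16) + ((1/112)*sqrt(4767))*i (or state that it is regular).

The denominator factor χ**2 + 7*χ/8 + 4/7 vanishes at (-7/16) + ((1/112)*sqrt(4767))*i and appears to the power 3; the numerator there equals (-319741/4341120) + ((99/289408)*sqrt(4767))*i, nonzero, and no other factor vanishes.
Hence a pole whose order is the multiplicity, 3.

The point is a pole of order 3.


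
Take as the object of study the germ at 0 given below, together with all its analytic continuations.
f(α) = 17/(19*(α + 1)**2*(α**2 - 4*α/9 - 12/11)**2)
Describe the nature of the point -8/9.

Denominator factors: α + 1 = 1/9 at α = -8/9; α**2 - 4*α/9 - 12/11 = 28/297 at α = -8/9 — none vanishes.
So the germ continues analytically to -8/9.

The point is a regular point.


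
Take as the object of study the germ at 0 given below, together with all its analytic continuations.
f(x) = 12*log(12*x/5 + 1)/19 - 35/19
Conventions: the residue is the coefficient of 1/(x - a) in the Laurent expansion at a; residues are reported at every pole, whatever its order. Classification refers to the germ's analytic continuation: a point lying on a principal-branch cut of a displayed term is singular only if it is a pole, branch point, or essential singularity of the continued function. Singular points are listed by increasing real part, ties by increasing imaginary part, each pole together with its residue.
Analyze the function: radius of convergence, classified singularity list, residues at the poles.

Branch term (12/19)*log(1 - x/(-5/12)): its argument vanishes at x = -5/12, a logarithmic branch point, modulus 5/12.
The radius of convergence is the smallest modulus among the singular points: 5/12.

Radius of convergence at 0: 5/12.
At -5/12: a logarithmic branch point.


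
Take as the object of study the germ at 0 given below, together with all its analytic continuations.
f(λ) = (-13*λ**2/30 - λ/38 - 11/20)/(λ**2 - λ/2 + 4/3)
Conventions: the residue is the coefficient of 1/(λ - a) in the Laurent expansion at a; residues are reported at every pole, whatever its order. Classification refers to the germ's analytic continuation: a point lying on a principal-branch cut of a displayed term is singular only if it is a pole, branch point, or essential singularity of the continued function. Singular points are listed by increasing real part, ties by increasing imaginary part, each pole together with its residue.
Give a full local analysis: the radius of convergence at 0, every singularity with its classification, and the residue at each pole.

Radius of convergence at 0: (2/3)*sqrt(3).
At (1/4) - ((1/12)*sqrt(183))*i: a pole of order 1; residue (-277/2280) - ((451/417240)*sqrt(183))*i.
At (1/4) + ((1/12)*sqrt(183))*i: a pole of order 1; residue (-277/2280) + ((451/417240)*sqrt(183))*i.


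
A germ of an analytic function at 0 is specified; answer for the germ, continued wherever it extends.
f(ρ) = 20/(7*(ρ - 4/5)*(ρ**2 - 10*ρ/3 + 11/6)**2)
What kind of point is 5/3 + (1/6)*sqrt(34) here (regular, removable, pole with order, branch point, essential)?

The denominator factor ρ**2 - 10*ρ/3 + 11/6 vanishes at 5/3 + (1/6)*sqrt(34) and appears to the power 2; the numerator there equals 20/7, nonzero, and no other factor vanishes.
Hence a pole whose order is the multiplicity, 2.

The point is a pole of order 2.


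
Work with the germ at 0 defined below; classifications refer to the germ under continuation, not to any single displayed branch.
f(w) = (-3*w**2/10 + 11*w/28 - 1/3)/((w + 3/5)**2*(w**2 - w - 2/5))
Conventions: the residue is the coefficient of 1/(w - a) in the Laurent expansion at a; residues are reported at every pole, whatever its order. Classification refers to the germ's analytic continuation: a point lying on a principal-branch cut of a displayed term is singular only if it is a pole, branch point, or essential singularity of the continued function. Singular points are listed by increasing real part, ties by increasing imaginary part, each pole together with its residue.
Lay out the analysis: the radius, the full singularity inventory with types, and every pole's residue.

Radius of convergence at 0: -1/2 + (1/10)*sqrt(65).
At -3/5: a pole of order 2; residue -56065/16464.
At 1/2 - (1/10)*sqrt(65): a pole of order 1; residue 56065/32928 + (31137/142688)*sqrt(65).
At 1/2 + (1/10)*sqrt(65): a pole of order 1; residue 56065/32928 - (31137/142688)*sqrt(65).

Denominator factor (w + 3/5)^2: pole of order 2 at -3/5, modulus 3/5.
Denominator factor (w**2 - w - 2/5): discriminant 13/5, real irrational roots 1/2 + (1/10)*sqrt(65) and 1/2 - (1/10)*sqrt(65); poles of order 1, moduli 1/2 + (1/10)*sqrt(65) and -1/2 + (1/10)*sqrt(65).
The radius of convergence is the smallest modulus among the singular points: -1/2 + (1/10)*sqrt(65).
At the order-2 pole -3/5 set g(w) = (w - (-3/5))^2*f(w) = (-3*w**2/10 + 11*w/28 - 1/3)/(w**2 - w - 2/5).
Order-2 pole: residue = g'(a); g'(-3/5) = -56065/16464, so the residue is -56065/16464.
The factor w**2 - w - 2/5 splits as (w - a)(w - a') with a = 1/2 - (1/10)*sqrt(65), a' = 1/2 + (1/10)*sqrt(65). At the order-1 pole a set g(w) = (w - a)*f(w) = [(-3*w**2/10 + 11*w/28 - 1/3)/(w + 3/5)**2] / (w - a').
Simple pole: residue = g(a) at a = 1/2 - (1/10)*sqrt(65), which is 56065/32928 + (31137/142688)*sqrt(65).
The factor w**2 - w - 2/5 splits as (w - a)(w - a') with a = 1/2 + (1/10)*sqrt(65), a' = 1/2 - (1/10)*sqrt(65). At the order-1 pole a set g(w) = (w - a)*f(w) = [(-3*w**2/10 + 11*w/28 - 1/3)/(w + 3/5)**2] / (w - a').
Simple pole: residue = g(a) at a = 1/2 + (1/10)*sqrt(65), which is 56065/32928 - (31137/142688)*sqrt(65).
List the singular points by increasing real part (a conjugate pair: the negative imaginary part first).


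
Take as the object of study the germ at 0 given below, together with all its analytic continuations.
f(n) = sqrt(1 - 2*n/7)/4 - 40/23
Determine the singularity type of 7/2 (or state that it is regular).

The point is an algebraic (square-root) branch point.

The term (1/4)*sqrt(1 - n/(7/2)) has argument 1 - 7/2/(7/2) = 0 at 7/2: a square-root (algebraic, two-sheeted) branch point; the remaining terms are analytic or single-valued there.


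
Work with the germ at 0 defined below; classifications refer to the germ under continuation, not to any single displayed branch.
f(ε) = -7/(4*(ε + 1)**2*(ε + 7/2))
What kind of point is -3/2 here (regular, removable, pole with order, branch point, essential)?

The point is a regular point.

Denominator factors: ε + 7/2 = 2 at ε = -3/2; ε + 1 = -1/2 at ε = -3/2 — none vanishes.
So the germ continues analytically to -3/2.


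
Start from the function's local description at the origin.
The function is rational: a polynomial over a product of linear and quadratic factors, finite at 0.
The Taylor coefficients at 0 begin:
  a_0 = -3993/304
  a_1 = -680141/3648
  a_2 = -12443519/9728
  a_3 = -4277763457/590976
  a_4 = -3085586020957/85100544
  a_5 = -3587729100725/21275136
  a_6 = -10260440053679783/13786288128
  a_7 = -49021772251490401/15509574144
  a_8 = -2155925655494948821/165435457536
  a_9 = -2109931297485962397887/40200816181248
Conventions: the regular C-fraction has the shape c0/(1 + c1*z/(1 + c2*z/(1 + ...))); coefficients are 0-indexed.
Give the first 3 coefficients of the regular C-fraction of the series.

The regular C-fraction coefficients are [-3993/304, -511/36, 269819/36792].

Taylor coefficients (read off): a_0 = -3993/304, a_1 = -680141/3648, a_2 = -12443519/9728.
c0 = a_0 = -3993/304. Peel one level at a time: if S = 1 + c*z/S' with S'(0) = 1, then c is the z-coefficient of S and S' = c*z/(S - 1).
S_1 = c0/f = 1 + (-511/36)*z + (269819/2592)*z^2 + ...; c1 = -511/36.
S_2 = c1*z/(S_1 - 1) = 1 + (269819/36792)*z + ...; c2 = 269819/36792.


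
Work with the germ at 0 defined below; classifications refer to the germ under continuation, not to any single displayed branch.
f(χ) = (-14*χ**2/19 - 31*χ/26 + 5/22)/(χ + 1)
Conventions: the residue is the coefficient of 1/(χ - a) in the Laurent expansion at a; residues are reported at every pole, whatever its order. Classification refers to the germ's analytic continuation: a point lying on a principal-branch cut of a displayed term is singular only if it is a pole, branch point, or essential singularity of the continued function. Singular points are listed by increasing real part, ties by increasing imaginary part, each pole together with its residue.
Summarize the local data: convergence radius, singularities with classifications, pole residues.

Radius of convergence at 0: 1.
At -1: a pole of order 1; residue 1855/2717.

Denominator factor (χ + 1): pole of order 1 at -1, modulus 1.
The radius of convergence is the smallest modulus among the singular points: 1.
At the order-1 pole -1 set g(χ) = (χ - (-1))*f(χ) = -14*χ**2/19 - 31*χ/26 + 5/22.
Simple pole: residue = g(a) at a = -1, which is 1855/2717.


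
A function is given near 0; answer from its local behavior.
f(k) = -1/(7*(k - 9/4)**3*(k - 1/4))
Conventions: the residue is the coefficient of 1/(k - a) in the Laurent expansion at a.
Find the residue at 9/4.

The residue is -1/56.

At the order-3 pole 9/4 set g(k) = (k - (9/4))^3*f(k) = -1/(7*(k - 1/4)).
Order-3 pole: residue = g''(a)/2; g''(9/4) = -1/28, so the residue is -1/56.


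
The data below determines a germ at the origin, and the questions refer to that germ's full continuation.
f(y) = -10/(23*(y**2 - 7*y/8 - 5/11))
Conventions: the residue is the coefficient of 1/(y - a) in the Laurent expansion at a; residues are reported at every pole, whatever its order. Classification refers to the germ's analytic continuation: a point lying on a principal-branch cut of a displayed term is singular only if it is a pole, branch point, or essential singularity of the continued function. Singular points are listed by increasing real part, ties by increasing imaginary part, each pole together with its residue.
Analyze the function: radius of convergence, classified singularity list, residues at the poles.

Denominator factor (y**2 - 7*y/8 - 5/11): discriminant 1819/704, real irrational roots 7/16 + (1/176)*sqrt(20009) and 7/16 - (1/176)*sqrt(20009); poles of order 1, moduli 7/16 + (1/176)*sqrt(20009) and -7/16 + (1/176)*sqrt(20009).
The radius of convergence is the smallest modulus among the singular points: -7/16 + (1/176)*sqrt(20009).
The factor y**2 - 7*y/8 - 5/11 splits as (y - a)(y - a') with a = 7/16 - (1/176)*sqrt(20009), a' = 7/16 + (1/176)*sqrt(20009). At the order-1 pole a set g(y) = (y - a)*f(y) = [-10/23] / (y - a').
Simple pole: residue = g(a) at a = 7/16 - (1/176)*sqrt(20009), which is (80/41837)*sqrt(20009).
The factor y**2 - 7*y/8 - 5/11 splits as (y - a)(y - a') with a = 7/16 + (1/176)*sqrt(20009), a' = 7/16 - (1/176)*sqrt(20009). At the order-1 pole a set g(y) = (y - a)*f(y) = [-10/23] / (y - a').
Simple pole: residue = g(a) at a = 7/16 + (1/176)*sqrt(20009), which is -(80/41837)*sqrt(20009).
List the singular points by increasing real part (a conjugate pair: the negative imaginary part first).

Radius of convergence at 0: -7/16 + (1/176)*sqrt(20009).
At 7/16 - (1/176)*sqrt(20009): a pole of order 1; residue (80/41837)*sqrt(20009).
At 7/16 + (1/176)*sqrt(20009): a pole of order 1; residue -(80/41837)*sqrt(20009).


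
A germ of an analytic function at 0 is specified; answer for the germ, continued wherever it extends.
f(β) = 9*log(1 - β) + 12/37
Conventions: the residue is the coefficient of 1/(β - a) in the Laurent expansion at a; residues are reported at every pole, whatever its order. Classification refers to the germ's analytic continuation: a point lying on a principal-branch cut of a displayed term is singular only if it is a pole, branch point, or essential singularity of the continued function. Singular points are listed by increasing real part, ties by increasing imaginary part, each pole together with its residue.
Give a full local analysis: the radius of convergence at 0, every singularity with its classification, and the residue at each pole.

Radius of convergence at 0: 1.
At 1: a logarithmic branch point.

Branch term (9)*log(1 - β/(1)): its argument vanishes at β = 1, a logarithmic branch point, modulus 1.
The radius of convergence is the smallest modulus among the singular points: 1.


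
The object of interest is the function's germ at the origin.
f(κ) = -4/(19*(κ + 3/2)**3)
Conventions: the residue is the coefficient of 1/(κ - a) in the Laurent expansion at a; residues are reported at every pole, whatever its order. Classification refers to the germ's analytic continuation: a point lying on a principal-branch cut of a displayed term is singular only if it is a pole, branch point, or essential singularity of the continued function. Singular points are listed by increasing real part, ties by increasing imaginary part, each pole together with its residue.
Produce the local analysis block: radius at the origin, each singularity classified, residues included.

Radius of convergence at 0: 3/2.
At -3/2: a pole of order 3; residue 0.

Denominator factor (κ + 3/2)^3: pole of order 3 at -3/2, modulus 3/2.
The radius of convergence is the smallest modulus among the singular points: 3/2.
At the order-3 pole -3/2 set g(κ) = (κ - (-3/2))^3*f(κ) = -4/19.
Order-3 pole: residue = g''(a)/2; g''(-3/2) = 0, so the residue is 0.


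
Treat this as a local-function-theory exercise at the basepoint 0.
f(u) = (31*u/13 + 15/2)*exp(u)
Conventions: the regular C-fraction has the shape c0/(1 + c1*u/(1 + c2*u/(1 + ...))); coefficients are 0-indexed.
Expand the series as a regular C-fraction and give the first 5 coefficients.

The regular C-fraction coefficients are [15/2, -257/195, 69893/100230, -7114185/35925002, 3492843053/15299437914].

Taylor coefficients (expand at 0): a_0 = 15/2, a_1 = 257/26, a_2 = 319/52, a_3 = 127/52, a_4 = 443/624.
c0 = a_0 = 15/2. Peel one level at a time: if S = 1 + c*u/S' with S'(0) = 1, then c is the u-coefficient of S and S' = c*u/(S - 1).
S_1 = c0/f = 1 + (-257/195)*u + (69893/76050)*u^2 + ...; c1 = -257/195.
S_2 = c1*u/(S_1 - 1) = 1 + (69893/100230)*u + (36483/264196)*u^2 + ...; c2 = 69893/100230.
S_3 = c2*u/(S_2 - 1) = 1 + (-7114185/35925002)*u + (883403885/19540125796)*u^2 + ...; c3 = -7114185/35925002.
S_4 = c3*u/(S_3 - 1) = 1 + (3492843053/15299437914)*u + ...; c4 = 3492843053/15299437914.


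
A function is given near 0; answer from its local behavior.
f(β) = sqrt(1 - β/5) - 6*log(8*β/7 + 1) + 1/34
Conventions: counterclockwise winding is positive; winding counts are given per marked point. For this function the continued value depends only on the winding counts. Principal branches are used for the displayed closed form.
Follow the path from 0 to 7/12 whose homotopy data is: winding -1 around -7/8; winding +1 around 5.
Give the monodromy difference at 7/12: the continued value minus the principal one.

Continued minus principal equals (-(1/15)*sqrt(795)) + ((12)*pi)*i.

The rational part is single-valued and drops out of the difference; each branch term changes only by its own monodromy.
(1)*sqrt(1 - β/(5)): winding +1 is odd, the square root flips sign, contributing -2*(1)*sqrt(1 - (7/12)/(5)) = -2*(1)*sqrt(53/60) = -(1/15)*sqrt(795).
(-6)*log(1 - β/(-7/8)): each positive loop around -7/8 adds 2*pi*i to the log, so winding -1 contributes (-6)*(-1)*2*pi*i = (12)*pi*i.
Summing the contributions at β = 7/12 gives (-(1/15)*sqrt(795)) + ((12)*pi)*i.


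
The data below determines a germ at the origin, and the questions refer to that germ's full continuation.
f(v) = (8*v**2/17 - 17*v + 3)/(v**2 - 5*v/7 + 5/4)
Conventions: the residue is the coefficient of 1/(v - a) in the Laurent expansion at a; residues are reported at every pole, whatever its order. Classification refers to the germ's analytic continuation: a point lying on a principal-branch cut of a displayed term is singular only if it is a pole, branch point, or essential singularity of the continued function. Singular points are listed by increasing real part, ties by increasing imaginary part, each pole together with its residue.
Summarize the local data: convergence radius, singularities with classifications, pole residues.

Radius of convergence at 0: (1/2)*sqrt(5).
At (5/14) - ((1/7)*sqrt(55))*i: a pole of order 1; residue (-1983/238) - ((5897/26180)*sqrt(55))*i.
At (5/14) + ((1/7)*sqrt(55))*i: a pole of order 1; residue (-1983/238) + ((5897/26180)*sqrt(55))*i.

Denominator factor (v**2 - 5*v/7 + 5/4): discriminant -220/49, complex-conjugate roots (5/14) + ((1/7)*sqrt(55))*i and (5/14) - ((1/7)*sqrt(55))*i; poles of order 1, moduli (1/2)*sqrt(5) and (1/2)*sqrt(5).
The radius of convergence is the smallest modulus among the singular points: (1/2)*sqrt(5).
The factor v**2 - 5*v/7 + 5/4 splits as (v - a)(v - a') with a = (5/14) - ((1/7)*sqrt(55))*i, a' = (5/14) + ((1/7)*sqrt(55))*i. At the order-1 pole a set g(v) = (v - a)*f(v) = [8*v**2/17 - 17*v + 3] / (v - a').
Simple pole: residue = g(a) at a = (5/14) - ((1/7)*sqrt(55))*i, which is (-1983/238) - ((5897/26180)*sqrt(55))*i.
The factor v**2 - 5*v/7 + 5/4 splits as (v - a)(v - a') with a = (5/14) + ((1/7)*sqrt(55))*i, a' = (5/14) - ((1/7)*sqrt(55))*i. At the order-1 pole a set g(v) = (v - a)*f(v) = [8*v**2/17 - 17*v + 3] / (v - a').
Simple pole: residue = g(a) at a = (5/14) + ((1/7)*sqrt(55))*i, which is (-1983/238) + ((5897/26180)*sqrt(55))*i.
List the singular points by increasing real part (a conjugate pair: the negative imaginary part first).


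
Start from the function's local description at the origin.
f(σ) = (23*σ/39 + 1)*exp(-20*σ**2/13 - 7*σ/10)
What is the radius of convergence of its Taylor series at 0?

The radius of convergence is infinite.

The factor exp(-20*σ**2/13 - 7*σ/10) is entire and contributes no finite singular point.
The polynomial part has no poles.
No finite singular points: the Taylor series at 0 converges everywhere.


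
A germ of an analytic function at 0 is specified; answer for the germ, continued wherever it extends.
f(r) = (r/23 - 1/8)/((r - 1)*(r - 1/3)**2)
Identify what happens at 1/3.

The denominator factor r - 1/3 vanishes at 1/3 and appears to the power 2; the numerator there equals -61/552, nonzero, and no other factor vanishes.
Hence a pole whose order is the multiplicity, 2.

The point is a pole of order 2.


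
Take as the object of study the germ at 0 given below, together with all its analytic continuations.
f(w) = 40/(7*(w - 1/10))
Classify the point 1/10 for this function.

The point is a pole of order 1.

The denominator factor w - 1/10 vanishes at 1/10 and appears to the power 1; the numerator there equals 40/7, nonzero, and no other factor vanishes.
Hence a pole whose order is the multiplicity, 1.


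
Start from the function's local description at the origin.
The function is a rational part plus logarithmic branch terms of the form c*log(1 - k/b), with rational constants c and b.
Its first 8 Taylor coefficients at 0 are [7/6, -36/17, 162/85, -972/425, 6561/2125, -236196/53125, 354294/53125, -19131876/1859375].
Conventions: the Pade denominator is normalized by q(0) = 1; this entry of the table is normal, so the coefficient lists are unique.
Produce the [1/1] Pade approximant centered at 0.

Taylor coefficients needed (read off): a_0 = 7/6, a_1 = -36/17, a_2 = 162/85.
Write the denominator as Q(k) = 1 + q1*k. Requiring Q*f - P = O(k^3) with deg P <= 1 kills the coefficients of k^2..k^2 in Q*f:
  k^2: a_2 + q1*a_1 = 0, i.e. 162/85 + (-36/17)*q1 = 0.
Solving this linear system: q1 = 9/10.
The numerator is Q*f truncated at degree 1: P0 = a_0 = 7/6; P1 = a_1 + q1*a_0 = -363/340.

The Pade approximant has numerator coefficients [7/6, -363/340]; denominator coefficients [1, 9/10].


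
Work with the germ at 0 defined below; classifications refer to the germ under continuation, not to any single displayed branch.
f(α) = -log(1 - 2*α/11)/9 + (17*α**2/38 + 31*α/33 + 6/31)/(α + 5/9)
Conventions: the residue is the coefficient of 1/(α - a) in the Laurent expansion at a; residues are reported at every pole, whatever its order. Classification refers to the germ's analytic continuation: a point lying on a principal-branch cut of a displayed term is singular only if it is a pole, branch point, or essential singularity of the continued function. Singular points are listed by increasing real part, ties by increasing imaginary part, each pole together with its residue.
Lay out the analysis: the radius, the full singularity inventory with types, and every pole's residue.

Radius of convergence at 0: 5/9.
At -5/9: a pole of order 1; residue -199697/1049598.
At 11/2: a logarithmic branch point.

Denominator factor (α + 5/9): pole of order 1 at -5/9, modulus 5/9.
Branch term (-1/9)*log(1 - α/(11/2)): its argument vanishes at α = 11/2, a logarithmic branch point, modulus 11/2.
The radius of convergence is the smallest modulus among the singular points: 5/9.
The branch term is analytic at -5/9 and contributes nothing to the residue; only the rational part matters.
At the order-1 pole -5/9 set g(α) = (α - (-5/9))*(rational part) = 17*α**2/38 + 31*α/33 + 6/31.
Simple pole: residue = g(a) at a = -5/9, which is -199697/1049598.
List the singular points by increasing real part (a conjugate pair: the negative imaginary part first).


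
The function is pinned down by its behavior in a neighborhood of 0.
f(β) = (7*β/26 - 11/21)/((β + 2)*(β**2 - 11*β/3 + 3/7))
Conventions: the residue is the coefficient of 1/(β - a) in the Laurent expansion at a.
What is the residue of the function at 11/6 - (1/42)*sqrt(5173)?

The factor β**2 - 11*β/3 + 3/7 splits as (β - a)(β - a') with a = 11/6 - (1/42)*sqrt(5173), a' = 11/6 + (1/42)*sqrt(5173). At the order-1 pole a set g(β) = (β - a)*f(β) = [(7*β/26 - 11/21)/(β + 2)] / (β - a').
Simple pole: residue = g(a) at a = 11/6 - (1/42)*sqrt(5173), which is 145/3211 + (1483/4745858)*sqrt(5173).

The residue is 145/3211 + (1483/4745858)*sqrt(5173).


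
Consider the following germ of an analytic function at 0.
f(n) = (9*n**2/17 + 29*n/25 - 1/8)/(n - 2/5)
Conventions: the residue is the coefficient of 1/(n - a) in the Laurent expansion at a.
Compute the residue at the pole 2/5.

At the order-1 pole 2/5 set g(n) = (n - (2/5))*f(n) = 9*n**2/17 + 29*n/25 - 1/8.
Simple pole: residue = g(a) at a = 2/5, which is 7203/17000.

The residue is 7203/17000.
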